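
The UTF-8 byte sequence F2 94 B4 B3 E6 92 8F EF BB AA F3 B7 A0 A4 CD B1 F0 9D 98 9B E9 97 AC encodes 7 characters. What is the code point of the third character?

U+FEEA

Offset 0: leading byte 0xF2 = 11110010 → 4-byte char #1 = F2 94 B4 B3.
Offset 4: leading byte 0xE6 = 11100110 → 3-byte char #2 = E6 92 8F.
Offset 7: leading byte 0xEF = 11101111 → 3-byte char #3 = EF BB AA.
Leading byte 0xEF = 11101111 matches 1110xxxx → 3-byte sequence.
Byte 1: 0xEF = 11101111, payload 1111 (4 bits).
Byte 2: 0xBB = 10111011 (10xxxxxx ✓), payload 111011.
Byte 3: 0xAA = 10101010 (10xxxxxx ✓), payload 101010.
Concatenate: 1111111011101010 = 0xFEEA (16 bits → U+FEEA).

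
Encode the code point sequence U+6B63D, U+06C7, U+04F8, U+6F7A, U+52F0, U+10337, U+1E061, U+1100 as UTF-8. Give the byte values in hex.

U+6B63D: 4-byte form → F1 AB 98 BD.
U+06C7: 2-byte form → DB 87.
U+04F8: 2-byte form → D3 B8.
U+6F7A: 3-byte form → E6 BD BA.
U+52F0: 3-byte form → E5 8B B0.
U+10337: 4-byte form → F0 90 8C B7.
U+1E061: 4-byte form → F0 9E 81 A1.
U+1100: 3-byte form → E1 84 80.
Concatenated (25 bytes): F1 AB 98 BD DB 87 D3 B8 E6 BD BA E5 8B B0 F0 90 8C B7 F0 9E 81 A1 E1 84 80.

F1 AB 98 BD DB 87 D3 B8 E6 BD BA E5 8B B0 F0 90 8C B7 F0 9E 81 A1 E1 84 80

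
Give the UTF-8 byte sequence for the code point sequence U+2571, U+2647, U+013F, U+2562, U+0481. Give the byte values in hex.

U+2571: 3-byte form → E2 95 B1.
U+2647: 3-byte form → E2 99 87.
U+013F: 2-byte form → C4 BF.
U+2562: 3-byte form → E2 95 A2.
U+0481: 2-byte form → D2 81.
Concatenated (13 bytes): E2 95 B1 E2 99 87 C4 BF E2 95 A2 D2 81.

E2 95 B1 E2 99 87 C4 BF E2 95 A2 D2 81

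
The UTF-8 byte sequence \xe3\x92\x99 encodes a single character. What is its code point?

U+3499

Leading byte 0xE3 = 11100011 matches 1110xxxx → 3-byte sequence.
Byte 1: 0xE3 = 11100011, payload 0011 (4 bits).
Byte 2: 0x92 = 10010010 (10xxxxxx ✓), payload 010010.
Byte 3: 0x99 = 10011001 (10xxxxxx ✓), payload 011001.
Concatenate: 0011010010011001 = 0x3499 (16 bits → U+3499).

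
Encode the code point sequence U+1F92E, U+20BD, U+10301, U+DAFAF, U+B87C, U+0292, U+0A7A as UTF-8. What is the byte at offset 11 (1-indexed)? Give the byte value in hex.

1-indexed offset 11 is 0-indexed offset 10.
U+1F92E → 4-byte form F0 9F A4 AE at offsets 0–3.
U+20BD → 3-byte form E2 82 BD at offsets 4–6.
U+10301 → 4-byte form F0 90 8C 81 at offsets 7–10.
Offset 10 falls in char 3's range; it's byte 4 of F0 90 8C 81 = 0x81.

0x81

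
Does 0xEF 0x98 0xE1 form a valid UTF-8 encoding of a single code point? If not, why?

Leading byte 0xEF = 11101111 → 3-byte form.
Byte 3 is 0xE1 = 11100001, which is not 10xxxxxx — expected a continuation byte.

invalid (non-continuation byte where continuation expected)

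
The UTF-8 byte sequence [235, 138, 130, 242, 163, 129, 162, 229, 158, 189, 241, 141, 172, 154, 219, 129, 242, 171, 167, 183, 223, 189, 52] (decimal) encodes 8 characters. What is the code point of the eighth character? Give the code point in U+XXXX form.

Offset 0: leading byte 0xEB = 11101011 → 3-byte char #1 = EB 8A 82.
Offset 3: leading byte 0xF2 = 11110010 → 4-byte char #2 = F2 A3 81 A2.
Offset 7: leading byte 0xE5 = 11100101 → 3-byte char #3 = E5 9E BD.
Offset 10: leading byte 0xF1 = 11110001 → 4-byte char #4 = F1 8D AC 9A.
Offset 14: leading byte 0xDB = 11011011 → 2-byte char #5 = DB 81.
Offset 16: leading byte 0xF2 = 11110010 → 4-byte char #6 = F2 AB A7 B7.
Offset 20: leading byte 0xDF = 11011111 → 2-byte char #7 = DF BD.
Offset 22: leading byte 0x34 = 00110100 → 1-byte char #8 = 34.
Leading byte 0x34 = 00110100 matches 0xxxxxxx → 1-byte sequence.
Byte 1: 0x34 = 00110100, payload 0110100 (7 bits).
Concatenate: 0110100 = 0x34 (7 bits → U+0034).

U+0034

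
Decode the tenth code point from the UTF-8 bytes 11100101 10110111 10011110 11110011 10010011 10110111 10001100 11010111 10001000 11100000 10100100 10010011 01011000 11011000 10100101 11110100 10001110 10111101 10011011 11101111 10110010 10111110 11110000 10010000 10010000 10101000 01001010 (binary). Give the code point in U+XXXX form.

U+004A

Offset 0: leading byte 0xE5 = 11100101 → 3-byte char #1 = E5 B7 9E.
Offset 3: leading byte 0xF3 = 11110011 → 4-byte char #2 = F3 93 B7 8C.
Offset 7: leading byte 0xD7 = 11010111 → 2-byte char #3 = D7 88.
Offset 9: leading byte 0xE0 = 11100000 → 3-byte char #4 = E0 A4 93.
Offset 12: leading byte 0x58 = 01011000 → 1-byte char #5 = 58.
Offset 13: leading byte 0xD8 = 11011000 → 2-byte char #6 = D8 A5.
Offset 15: leading byte 0xF4 = 11110100 → 4-byte char #7 = F4 8E BD 9B.
Offset 19: leading byte 0xEF = 11101111 → 3-byte char #8 = EF B2 BE.
Offset 22: leading byte 0xF0 = 11110000 → 4-byte char #9 = F0 90 90 A8.
Offset 26: leading byte 0x4A = 01001010 → 1-byte char #10 = 4A.
Leading byte 0x4A = 01001010 matches 0xxxxxxx → 1-byte sequence.
Byte 1: 0x4A = 01001010, payload 1001010 (7 bits).
Concatenate: 1001010 = 0x4A (7 bits → U+004A).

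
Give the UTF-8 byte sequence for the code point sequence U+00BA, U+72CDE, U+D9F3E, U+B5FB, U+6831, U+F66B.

C2 BA F1 B2 B3 9E F3 99 BC BE EB 97 BB E6 A0 B1 EF 99 AB

U+00BA: 2-byte form → C2 BA.
U+72CDE: 4-byte form → F1 B2 B3 9E.
U+D9F3E: 4-byte form → F3 99 BC BE.
U+B5FB: 3-byte form → EB 97 BB.
U+6831: 3-byte form → E6 A0 B1.
U+F66B: 3-byte form → EF 99 AB.
Concatenated (19 bytes): C2 BA F1 B2 B3 9E F3 99 BC BE EB 97 BB E6 A0 B1 EF 99 AB.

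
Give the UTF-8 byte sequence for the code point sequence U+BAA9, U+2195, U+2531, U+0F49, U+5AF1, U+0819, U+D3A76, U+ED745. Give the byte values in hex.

EB AA A9 E2 86 95 E2 94 B1 E0 BD 89 E5 AB B1 E0 A0 99 F3 93 A9 B6 F3 AD 9D 85

U+BAA9: 3-byte form → EB AA A9.
U+2195: 3-byte form → E2 86 95.
U+2531: 3-byte form → E2 94 B1.
U+0F49: 3-byte form → E0 BD 89.
U+5AF1: 3-byte form → E5 AB B1.
U+0819: 3-byte form → E0 A0 99.
U+D3A76: 4-byte form → F3 93 A9 B6.
U+ED745: 4-byte form → F3 AD 9D 85.
Concatenated (26 bytes): EB AA A9 E2 86 95 E2 94 B1 E0 BD 89 E5 AB B1 E0 A0 99 F3 93 A9 B6 F3 AD 9D 85.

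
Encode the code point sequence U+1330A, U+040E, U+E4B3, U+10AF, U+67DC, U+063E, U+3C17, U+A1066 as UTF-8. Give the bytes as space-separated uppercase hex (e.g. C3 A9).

U+1330A: 4-byte form → F0 93 8C 8A.
U+040E: 2-byte form → D0 8E.
U+E4B3: 3-byte form → EE 92 B3.
U+10AF: 3-byte form → E1 82 AF.
U+67DC: 3-byte form → E6 9F 9C.
U+063E: 2-byte form → D8 BE.
U+3C17: 3-byte form → E3 B0 97.
U+A1066: 4-byte form → F2 A1 81 A6.
Concatenated (24 bytes): F0 93 8C 8A D0 8E EE 92 B3 E1 82 AF E6 9F 9C D8 BE E3 B0 97 F2 A1 81 A6.

F0 93 8C 8A D0 8E EE 92 B3 E1 82 AF E6 9F 9C D8 BE E3 B0 97 F2 A1 81 A6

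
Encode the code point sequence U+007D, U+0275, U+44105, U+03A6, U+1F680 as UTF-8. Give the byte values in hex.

U+007D: 1-byte form → 7D.
U+0275: 2-byte form → C9 B5.
U+44105: 4-byte form → F1 84 84 85.
U+03A6: 2-byte form → CE A6.
U+1F680: 4-byte form → F0 9F 9A 80.
Concatenated (13 bytes): 7D C9 B5 F1 84 84 85 CE A6 F0 9F 9A 80.

7D C9 B5 F1 84 84 85 CE A6 F0 9F 9A 80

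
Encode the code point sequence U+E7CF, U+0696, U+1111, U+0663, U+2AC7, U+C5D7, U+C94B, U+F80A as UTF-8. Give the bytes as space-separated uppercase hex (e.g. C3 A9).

EE 9F 8F DA 96 E1 84 91 D9 A3 E2 AB 87 EC 97 97 EC A5 8B EF A0 8A

U+E7CF: 3-byte form → EE 9F 8F.
U+0696: 2-byte form → DA 96.
U+1111: 3-byte form → E1 84 91.
U+0663: 2-byte form → D9 A3.
U+2AC7: 3-byte form → E2 AB 87.
U+C5D7: 3-byte form → EC 97 97.
U+C94B: 3-byte form → EC A5 8B.
U+F80A: 3-byte form → EF A0 8A.
Concatenated (22 bytes): EE 9F 8F DA 96 E1 84 91 D9 A3 E2 AB 87 EC 97 97 EC A5 8B EF A0 8A.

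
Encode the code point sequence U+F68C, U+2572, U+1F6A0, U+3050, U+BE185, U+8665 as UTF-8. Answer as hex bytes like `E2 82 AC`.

U+F68C: 3-byte form → EF 9A 8C.
U+2572: 3-byte form → E2 95 B2.
U+1F6A0: 4-byte form → F0 9F 9A A0.
U+3050: 3-byte form → E3 81 90.
U+BE185: 4-byte form → F2 BE 86 85.
U+8665: 3-byte form → E8 99 A5.
Concatenated (20 bytes): EF 9A 8C E2 95 B2 F0 9F 9A A0 E3 81 90 F2 BE 86 85 E8 99 A5.

EF 9A 8C E2 95 B2 F0 9F 9A A0 E3 81 90 F2 BE 86 85 E8 99 A5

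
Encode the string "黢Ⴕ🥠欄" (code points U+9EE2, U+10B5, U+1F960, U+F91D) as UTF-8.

E9 BB A2 E1 82 B5 F0 9F A5 A0 EF A4 9D

U+9EE2: 3-byte form → E9 BB A2.
U+10B5: 3-byte form → E1 82 B5.
U+1F960: 4-byte form → F0 9F A5 A0.
U+F91D: 3-byte form → EF A4 9D.
Concatenated (13 bytes): E9 BB A2 E1 82 B5 F0 9F A5 A0 EF A4 9D.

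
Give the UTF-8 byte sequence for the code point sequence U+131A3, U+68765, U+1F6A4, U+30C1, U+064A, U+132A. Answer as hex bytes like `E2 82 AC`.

U+131A3: 4-byte form → F0 93 86 A3.
U+68765: 4-byte form → F1 A8 9D A5.
U+1F6A4: 4-byte form → F0 9F 9A A4.
U+30C1: 3-byte form → E3 83 81.
U+064A: 2-byte form → D9 8A.
U+132A: 3-byte form → E1 8C AA.
Concatenated (20 bytes): F0 93 86 A3 F1 A8 9D A5 F0 9F 9A A4 E3 83 81 D9 8A E1 8C AA.

F0 93 86 A3 F1 A8 9D A5 F0 9F 9A A4 E3 83 81 D9 8A E1 8C AA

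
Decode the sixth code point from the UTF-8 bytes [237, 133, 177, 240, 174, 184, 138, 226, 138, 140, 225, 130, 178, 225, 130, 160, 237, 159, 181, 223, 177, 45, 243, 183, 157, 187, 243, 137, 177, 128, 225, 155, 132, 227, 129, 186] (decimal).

U+D7F5

Offset 0: leading byte 0xED = 11101101 → 3-byte char #1 = ED 85 B1.
Offset 3: leading byte 0xF0 = 11110000 → 4-byte char #2 = F0 AE B8 8A.
Offset 7: leading byte 0xE2 = 11100010 → 3-byte char #3 = E2 8A 8C.
Offset 10: leading byte 0xE1 = 11100001 → 3-byte char #4 = E1 82 B2.
Offset 13: leading byte 0xE1 = 11100001 → 3-byte char #5 = E1 82 A0.
Offset 16: leading byte 0xED = 11101101 → 3-byte char #6 = ED 9F B5.
Leading byte 0xED = 11101101 matches 1110xxxx → 3-byte sequence.
Byte 1: 0xED = 11101101, payload 1101 (4 bits).
Byte 2: 0x9F = 10011111 (10xxxxxx ✓), payload 011111.
Byte 3: 0xB5 = 10110101 (10xxxxxx ✓), payload 110101.
Concatenate: 1101011111110101 = 0xD7F5 (16 bits → U+D7F5).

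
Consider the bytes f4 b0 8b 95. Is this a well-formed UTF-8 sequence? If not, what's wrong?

Leading byte 0xF4 = 11110100 → 4-byte form.
Payload = 0x1302D5, which exceeds U+10FFFF, the maximum Unicode code point. (Leading bytes F5–FF, or F4 followed by ≥ 0x90, are invalid.)

invalid (encodes a value above U+10FFFF)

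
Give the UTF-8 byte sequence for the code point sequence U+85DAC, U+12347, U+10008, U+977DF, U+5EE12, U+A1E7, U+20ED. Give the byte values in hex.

U+85DAC: 4-byte form → F2 85 B6 AC.
U+12347: 4-byte form → F0 92 8D 87.
U+10008: 4-byte form → F0 90 80 88.
U+977DF: 4-byte form → F2 97 9F 9F.
U+5EE12: 4-byte form → F1 9E B8 92.
U+A1E7: 3-byte form → EA 87 A7.
U+20ED: 3-byte form → E2 83 AD.
Concatenated (26 bytes): F2 85 B6 AC F0 92 8D 87 F0 90 80 88 F2 97 9F 9F F1 9E B8 92 EA 87 A7 E2 83 AD.

F2 85 B6 AC F0 92 8D 87 F0 90 80 88 F2 97 9F 9F F1 9E B8 92 EA 87 A7 E2 83 AD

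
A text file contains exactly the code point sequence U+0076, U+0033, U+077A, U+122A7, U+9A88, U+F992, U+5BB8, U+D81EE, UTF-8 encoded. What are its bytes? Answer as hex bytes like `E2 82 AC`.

U+0076: 1-byte form → 76.
U+0033: 1-byte form → 33.
U+077A: 2-byte form → DD BA.
U+122A7: 4-byte form → F0 92 8A A7.
U+9A88: 3-byte form → E9 AA 88.
U+F992: 3-byte form → EF A6 92.
U+5BB8: 3-byte form → E5 AE B8.
U+D81EE: 4-byte form → F3 98 87 AE.
Concatenated (21 bytes): 76 33 DD BA F0 92 8A A7 E9 AA 88 EF A6 92 E5 AE B8 F3 98 87 AE.

76 33 DD BA F0 92 8A A7 E9 AA 88 EF A6 92 E5 AE B8 F3 98 87 AE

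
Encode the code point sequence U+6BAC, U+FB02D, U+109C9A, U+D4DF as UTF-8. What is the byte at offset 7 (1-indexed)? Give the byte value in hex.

1-indexed offset 7 is 0-indexed offset 6.
U+6BAC → 3-byte form E6 AE AC at offsets 0–2.
U+FB02D → 4-byte form F3 BB 80 AD at offsets 3–6.
Offset 6 falls in char 2's range; it's byte 4 of F3 BB 80 AD = 0xAD.

0xAD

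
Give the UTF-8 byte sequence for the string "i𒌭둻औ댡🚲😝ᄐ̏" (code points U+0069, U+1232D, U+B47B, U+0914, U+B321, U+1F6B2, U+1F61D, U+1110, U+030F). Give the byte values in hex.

U+0069: 1-byte form → 69.
U+1232D: 4-byte form → F0 92 8C AD.
U+B47B: 3-byte form → EB 91 BB.
U+0914: 3-byte form → E0 A4 94.
U+B321: 3-byte form → EB 8C A1.
U+1F6B2: 4-byte form → F0 9F 9A B2.
U+1F61D: 4-byte form → F0 9F 98 9D.
U+1110: 3-byte form → E1 84 90.
U+030F: 2-byte form → CC 8F.
Concatenated (27 bytes): 69 F0 92 8C AD EB 91 BB E0 A4 94 EB 8C A1 F0 9F 9A B2 F0 9F 98 9D E1 84 90 CC 8F.

69 F0 92 8C AD EB 91 BB E0 A4 94 EB 8C A1 F0 9F 9A B2 F0 9F 98 9D E1 84 90 CC 8F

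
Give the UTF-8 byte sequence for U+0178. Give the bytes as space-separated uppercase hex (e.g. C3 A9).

C5 B8

U+0178 = 0x178 = 376 decimal. In range U+0080–U+07FF → 2-byte form: 110xxxxx 10xxxxxx.
Binary (11 bits): 00101111000.
Split 5+6: 00101 | 111000.
Byte 1: 11000101 = 0xC5.
Byte 2: 10111000 = 0xB8.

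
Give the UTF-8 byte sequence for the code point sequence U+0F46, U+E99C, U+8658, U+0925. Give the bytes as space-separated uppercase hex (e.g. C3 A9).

E0 BD 86 EE A6 9C E8 99 98 E0 A4 A5

U+0F46: 3-byte form → E0 BD 86.
U+E99C: 3-byte form → EE A6 9C.
U+8658: 3-byte form → E8 99 98.
U+0925: 3-byte form → E0 A4 A5.
Concatenated (12 bytes): E0 BD 86 EE A6 9C E8 99 98 E0 A4 A5.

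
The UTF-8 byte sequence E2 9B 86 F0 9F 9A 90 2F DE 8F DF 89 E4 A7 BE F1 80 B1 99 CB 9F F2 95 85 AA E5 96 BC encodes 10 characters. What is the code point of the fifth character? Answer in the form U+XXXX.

U+07C9

Offset 0: leading byte 0xE2 = 11100010 → 3-byte char #1 = E2 9B 86.
Offset 3: leading byte 0xF0 = 11110000 → 4-byte char #2 = F0 9F 9A 90.
Offset 7: leading byte 0x2F = 00101111 → 1-byte char #3 = 2F.
Offset 8: leading byte 0xDE = 11011110 → 2-byte char #4 = DE 8F.
Offset 10: leading byte 0xDF = 11011111 → 2-byte char #5 = DF 89.
Leading byte 0xDF = 11011111 matches 110xxxxx → 2-byte sequence.
Byte 1: 0xDF = 11011111, payload 11111 (5 bits).
Byte 2: 0x89 = 10001001 (10xxxxxx ✓), payload 001001.
Concatenate: 11111001001 = 0x7C9 (11 bits → U+07C9).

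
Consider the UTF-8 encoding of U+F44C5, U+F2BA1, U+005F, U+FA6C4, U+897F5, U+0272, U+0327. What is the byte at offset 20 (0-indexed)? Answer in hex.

0xA7

U+F44C5 → 4-byte form F3 B4 93 85 at offsets 0–3.
U+F2BA1 → 4-byte form F3 B2 AE A1 at offsets 4–7.
U+005F → 1-byte form 5F at offsets 8–8.
U+FA6C4 → 4-byte form F3 BA 9B 84 at offsets 9–12.
U+897F5 → 4-byte form F2 89 9F B5 at offsets 13–16.
U+0272 → 2-byte form C9 B2 at offsets 17–18.
U+0327 → 2-byte form CC A7 at offsets 19–20.
Offset 20 falls in char 7's range; it's byte 2 of CC A7 = 0xA7.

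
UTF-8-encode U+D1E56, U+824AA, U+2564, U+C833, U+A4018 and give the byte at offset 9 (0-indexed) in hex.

0x95

U+D1E56 → 4-byte form F3 91 B9 96 at offsets 0–3.
U+824AA → 4-byte form F2 82 92 AA at offsets 4–7.
U+2564 → 3-byte form E2 95 A4 at offsets 8–10.
Offset 9 falls in char 3's range; it's byte 2 of E2 95 A4 = 0x95.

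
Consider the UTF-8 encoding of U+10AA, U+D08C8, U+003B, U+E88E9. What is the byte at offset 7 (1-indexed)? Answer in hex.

1-indexed offset 7 is 0-indexed offset 6.
U+10AA → 3-byte form E1 82 AA at offsets 0–2.
U+D08C8 → 4-byte form F3 90 A3 88 at offsets 3–6.
Offset 6 falls in char 2's range; it's byte 4 of F3 90 A3 88 = 0x88.

0x88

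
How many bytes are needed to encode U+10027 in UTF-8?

U+10027 = 0x10027. UTF-8 uses 1 byte below 0x80, 2 below 0x800, 3 below 0x10000, 4 up to 0x10FFFF. 0x10027 is in U+10000–U+10FFFF → 4 bytes.

4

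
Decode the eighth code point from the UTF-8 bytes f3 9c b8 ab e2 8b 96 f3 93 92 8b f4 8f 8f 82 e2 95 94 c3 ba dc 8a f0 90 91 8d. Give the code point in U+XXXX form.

U+1044D

Offset 0: leading byte 0xF3 = 11110011 → 4-byte char #1 = F3 9C B8 AB.
Offset 4: leading byte 0xE2 = 11100010 → 3-byte char #2 = E2 8B 96.
Offset 7: leading byte 0xF3 = 11110011 → 4-byte char #3 = F3 93 92 8B.
Offset 11: leading byte 0xF4 = 11110100 → 4-byte char #4 = F4 8F 8F 82.
Offset 15: leading byte 0xE2 = 11100010 → 3-byte char #5 = E2 95 94.
Offset 18: leading byte 0xC3 = 11000011 → 2-byte char #6 = C3 BA.
Offset 20: leading byte 0xDC = 11011100 → 2-byte char #7 = DC 8A.
Offset 22: leading byte 0xF0 = 11110000 → 4-byte char #8 = F0 90 91 8D.
Leading byte 0xF0 = 11110000 matches 11110xxx → 4-byte sequence.
Byte 1: 0xF0 = 11110000, payload 000 (3 bits).
Byte 2: 0x90 = 10010000 (10xxxxxx ✓), payload 010000.
Byte 3: 0x91 = 10010001 (10xxxxxx ✓), payload 010001.
Byte 4: 0x8D = 10001101 (10xxxxxx ✓), payload 001101.
Concatenate: 000010000010001001101 = 0x1044D (21 bits → U+1044D).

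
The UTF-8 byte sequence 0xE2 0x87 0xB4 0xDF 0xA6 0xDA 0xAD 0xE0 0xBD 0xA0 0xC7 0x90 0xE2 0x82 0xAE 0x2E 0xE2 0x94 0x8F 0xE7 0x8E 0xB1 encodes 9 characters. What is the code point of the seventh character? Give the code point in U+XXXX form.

Offset 0: leading byte 0xE2 = 11100010 → 3-byte char #1 = E2 87 B4.
Offset 3: leading byte 0xDF = 11011111 → 2-byte char #2 = DF A6.
Offset 5: leading byte 0xDA = 11011010 → 2-byte char #3 = DA AD.
Offset 7: leading byte 0xE0 = 11100000 → 3-byte char #4 = E0 BD A0.
Offset 10: leading byte 0xC7 = 11000111 → 2-byte char #5 = C7 90.
Offset 12: leading byte 0xE2 = 11100010 → 3-byte char #6 = E2 82 AE.
Offset 15: leading byte 0x2E = 00101110 → 1-byte char #7 = 2E.
Leading byte 0x2E = 00101110 matches 0xxxxxxx → 1-byte sequence.
Byte 1: 0x2E = 00101110, payload 0101110 (7 bits).
Concatenate: 0101110 = 0x2E (7 bits → U+002E).

U+002E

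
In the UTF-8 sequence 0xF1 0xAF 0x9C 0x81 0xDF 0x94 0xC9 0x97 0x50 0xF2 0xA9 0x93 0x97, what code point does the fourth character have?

Offset 0: leading byte 0xF1 = 11110001 → 4-byte char #1 = F1 AF 9C 81.
Offset 4: leading byte 0xDF = 11011111 → 2-byte char #2 = DF 94.
Offset 6: leading byte 0xC9 = 11001001 → 2-byte char #3 = C9 97.
Offset 8: leading byte 0x50 = 01010000 → 1-byte char #4 = 50.
Leading byte 0x50 = 01010000 matches 0xxxxxxx → 1-byte sequence.
Byte 1: 0x50 = 01010000, payload 1010000 (7 bits).
Concatenate: 1010000 = 0x50 (7 bits → U+0050).

U+0050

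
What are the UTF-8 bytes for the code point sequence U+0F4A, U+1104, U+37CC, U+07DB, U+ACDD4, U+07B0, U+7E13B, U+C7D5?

U+0F4A: 3-byte form → E0 BD 8A.
U+1104: 3-byte form → E1 84 84.
U+37CC: 3-byte form → E3 9F 8C.
U+07DB: 2-byte form → DF 9B.
U+ACDD4: 4-byte form → F2 AC B7 94.
U+07B0: 2-byte form → DE B0.
U+7E13B: 4-byte form → F1 BE 84 BB.
U+C7D5: 3-byte form → EC 9F 95.
Concatenated (24 bytes): E0 BD 8A E1 84 84 E3 9F 8C DF 9B F2 AC B7 94 DE B0 F1 BE 84 BB EC 9F 95.

E0 BD 8A E1 84 84 E3 9F 8C DF 9B F2 AC B7 94 DE B0 F1 BE 84 BB EC 9F 95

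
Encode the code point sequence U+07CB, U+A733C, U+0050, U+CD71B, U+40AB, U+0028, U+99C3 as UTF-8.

DF 8B F2 A7 8C BC 50 F3 8D 9C 9B E4 82 AB 28 E9 A7 83

U+07CB: 2-byte form → DF 8B.
U+A733C: 4-byte form → F2 A7 8C BC.
U+0050: 1-byte form → 50.
U+CD71B: 4-byte form → F3 8D 9C 9B.
U+40AB: 3-byte form → E4 82 AB.
U+0028: 1-byte form → 28.
U+99C3: 3-byte form → E9 A7 83.
Concatenated (18 bytes): DF 8B F2 A7 8C BC 50 F3 8D 9C 9B E4 82 AB 28 E9 A7 83.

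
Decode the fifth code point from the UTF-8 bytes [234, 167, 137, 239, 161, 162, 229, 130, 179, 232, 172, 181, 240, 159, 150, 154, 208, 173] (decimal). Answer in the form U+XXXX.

Offset 0: leading byte 0xEA = 11101010 → 3-byte char #1 = EA A7 89.
Offset 3: leading byte 0xEF = 11101111 → 3-byte char #2 = EF A1 A2.
Offset 6: leading byte 0xE5 = 11100101 → 3-byte char #3 = E5 82 B3.
Offset 9: leading byte 0xE8 = 11101000 → 3-byte char #4 = E8 AC B5.
Offset 12: leading byte 0xF0 = 11110000 → 4-byte char #5 = F0 9F 96 9A.
Leading byte 0xF0 = 11110000 matches 11110xxx → 4-byte sequence.
Byte 1: 0xF0 = 11110000, payload 000 (3 bits).
Byte 2: 0x9F = 10011111 (10xxxxxx ✓), payload 011111.
Byte 3: 0x96 = 10010110 (10xxxxxx ✓), payload 010110.
Byte 4: 0x9A = 10011010 (10xxxxxx ✓), payload 011010.
Concatenate: 000011111010110011010 = 0x1F59A (21 bits → U+1F59A).

U+1F59A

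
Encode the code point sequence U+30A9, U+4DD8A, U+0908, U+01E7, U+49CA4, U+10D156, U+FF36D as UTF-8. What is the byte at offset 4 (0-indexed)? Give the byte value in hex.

U+30A9 → 3-byte form E3 82 A9 at offsets 0–2.
U+4DD8A → 4-byte form F1 8D B6 8A at offsets 3–6.
Offset 4 falls in char 2's range; it's byte 2 of F1 8D B6 8A = 0x8D.

0x8D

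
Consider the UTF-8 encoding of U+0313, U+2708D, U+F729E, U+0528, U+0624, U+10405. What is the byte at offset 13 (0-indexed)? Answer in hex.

U+0313 → 2-byte form CC 93 at offsets 0–1.
U+2708D → 4-byte form F0 A7 82 8D at offsets 2–5.
U+F729E → 4-byte form F3 B7 8A 9E at offsets 6–9.
U+0528 → 2-byte form D4 A8 at offsets 10–11.
U+0624 → 2-byte form D8 A4 at offsets 12–13.
Offset 13 falls in char 5's range; it's byte 2 of D8 A4 = 0xA4.

0xA4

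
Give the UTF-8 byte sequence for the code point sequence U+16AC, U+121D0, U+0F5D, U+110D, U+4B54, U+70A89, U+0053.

E1 9A AC F0 92 87 90 E0 BD 9D E1 84 8D E4 AD 94 F1 B0 AA 89 53

U+16AC: 3-byte form → E1 9A AC.
U+121D0: 4-byte form → F0 92 87 90.
U+0F5D: 3-byte form → E0 BD 9D.
U+110D: 3-byte form → E1 84 8D.
U+4B54: 3-byte form → E4 AD 94.
U+70A89: 4-byte form → F1 B0 AA 89.
U+0053: 1-byte form → 53.
Concatenated (21 bytes): E1 9A AC F0 92 87 90 E0 BD 9D E1 84 8D E4 AD 94 F1 B0 AA 89 53.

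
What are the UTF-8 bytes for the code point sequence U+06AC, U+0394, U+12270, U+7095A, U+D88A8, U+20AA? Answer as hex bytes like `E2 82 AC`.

DA AC CE 94 F0 92 89 B0 F1 B0 A5 9A F3 98 A2 A8 E2 82 AA

U+06AC: 2-byte form → DA AC.
U+0394: 2-byte form → CE 94.
U+12270: 4-byte form → F0 92 89 B0.
U+7095A: 4-byte form → F1 B0 A5 9A.
U+D88A8: 4-byte form → F3 98 A2 A8.
U+20AA: 3-byte form → E2 82 AA.
Concatenated (19 bytes): DA AC CE 94 F0 92 89 B0 F1 B0 A5 9A F3 98 A2 A8 E2 82 AA.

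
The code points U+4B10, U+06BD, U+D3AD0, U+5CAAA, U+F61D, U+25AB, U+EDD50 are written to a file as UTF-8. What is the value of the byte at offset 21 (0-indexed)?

0xB5

U+4B10 → 3-byte form E4 AC 90 at offsets 0–2.
U+06BD → 2-byte form DA BD at offsets 3–4.
U+D3AD0 → 4-byte form F3 93 AB 90 at offsets 5–8.
U+5CAAA → 4-byte form F1 9C AA AA at offsets 9–12.
U+F61D → 3-byte form EF 98 9D at offsets 13–15.
U+25AB → 3-byte form E2 96 AB at offsets 16–18.
U+EDD50 → 4-byte form F3 AD B5 90 at offsets 19–22.
Offset 21 falls in char 7's range; it's byte 3 of F3 AD B5 90 = 0xB5.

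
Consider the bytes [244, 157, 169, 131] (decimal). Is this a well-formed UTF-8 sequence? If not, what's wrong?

Leading byte 0xF4 = 11110100 → 4-byte form.
Payload = 0x11DA43, which exceeds U+10FFFF, the maximum Unicode code point. (Leading bytes F5–FF, or F4 followed by ≥ 0x90, are invalid.)

invalid (encodes a value above U+10FFFF)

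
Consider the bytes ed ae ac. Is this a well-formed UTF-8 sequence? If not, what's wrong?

invalid (encodes a surrogate (U+D800–U+DFFF))

Structurally a 3-byte sequence; payload = 0xDBAC.
But 0xDBAC is in U+D800–U+DFFF, the surrogate range. Surrogates are not Unicode scalar values and are forbidden in UTF-8.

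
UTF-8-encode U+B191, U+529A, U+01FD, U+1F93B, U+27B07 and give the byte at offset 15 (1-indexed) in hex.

1-indexed offset 15 is 0-indexed offset 14.
U+B191 → 3-byte form EB 86 91 at offsets 0–2.
U+529A → 3-byte form E5 8A 9A at offsets 3–5.
U+01FD → 2-byte form C7 BD at offsets 6–7.
U+1F93B → 4-byte form F0 9F A4 BB at offsets 8–11.
U+27B07 → 4-byte form F0 A7 AC 87 at offsets 12–15.
Offset 14 falls in char 5's range; it's byte 3 of F0 A7 AC 87 = 0xAC.

0xAC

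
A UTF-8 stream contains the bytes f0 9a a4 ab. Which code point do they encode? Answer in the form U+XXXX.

U+1A92B

Leading byte 0xF0 = 11110000 matches 11110xxx → 4-byte sequence.
Byte 1: 0xF0 = 11110000, payload 000 (3 bits).
Byte 2: 0x9A = 10011010 (10xxxxxx ✓), payload 011010.
Byte 3: 0xA4 = 10100100 (10xxxxxx ✓), payload 100100.
Byte 4: 0xAB = 10101011 (10xxxxxx ✓), payload 101011.
Concatenate: 000011010100100101011 = 0x1A92B (21 bits → U+1A92B).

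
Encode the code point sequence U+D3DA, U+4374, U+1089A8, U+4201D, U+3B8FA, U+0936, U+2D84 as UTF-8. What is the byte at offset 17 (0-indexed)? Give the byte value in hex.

U+D3DA → 3-byte form ED 8F 9A at offsets 0–2.
U+4374 → 3-byte form E4 8D B4 at offsets 3–5.
U+1089A8 → 4-byte form F4 88 A6 A8 at offsets 6–9.
U+4201D → 4-byte form F1 82 80 9D at offsets 10–13.
U+3B8FA → 4-byte form F0 BB A3 BA at offsets 14–17.
Offset 17 falls in char 5's range; it's byte 4 of F0 BB A3 BA = 0xBA.

0xBA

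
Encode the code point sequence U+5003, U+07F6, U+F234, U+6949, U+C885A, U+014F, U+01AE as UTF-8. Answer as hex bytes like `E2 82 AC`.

E5 80 83 DF B6 EF 88 B4 E6 A5 89 F3 88 A1 9A C5 8F C6 AE

U+5003: 3-byte form → E5 80 83.
U+07F6: 2-byte form → DF B6.
U+F234: 3-byte form → EF 88 B4.
U+6949: 3-byte form → E6 A5 89.
U+C885A: 4-byte form → F3 88 A1 9A.
U+014F: 2-byte form → C5 8F.
U+01AE: 2-byte form → C6 AE.
Concatenated (19 bytes): E5 80 83 DF B6 EF 88 B4 E6 A5 89 F3 88 A1 9A C5 8F C6 AE.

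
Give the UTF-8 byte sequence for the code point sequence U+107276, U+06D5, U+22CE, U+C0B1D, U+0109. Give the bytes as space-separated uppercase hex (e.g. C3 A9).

U+107276: 4-byte form → F4 87 89 B6.
U+06D5: 2-byte form → DB 95.
U+22CE: 3-byte form → E2 8B 8E.
U+C0B1D: 4-byte form → F3 80 AC 9D.
U+0109: 2-byte form → C4 89.
Concatenated (15 bytes): F4 87 89 B6 DB 95 E2 8B 8E F3 80 AC 9D C4 89.

F4 87 89 B6 DB 95 E2 8B 8E F3 80 AC 9D C4 89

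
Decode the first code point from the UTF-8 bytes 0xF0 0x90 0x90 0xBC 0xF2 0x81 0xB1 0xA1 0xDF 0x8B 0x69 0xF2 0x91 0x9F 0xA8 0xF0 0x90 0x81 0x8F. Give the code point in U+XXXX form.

Offset 0: leading byte 0xF0 = 11110000 → 4-byte char #1 = F0 90 90 BC.
Leading byte 0xF0 = 11110000 matches 11110xxx → 4-byte sequence.
Byte 1: 0xF0 = 11110000, payload 000 (3 bits).
Byte 2: 0x90 = 10010000 (10xxxxxx ✓), payload 010000.
Byte 3: 0x90 = 10010000 (10xxxxxx ✓), payload 010000.
Byte 4: 0xBC = 10111100 (10xxxxxx ✓), payload 111100.
Concatenate: 000010000010000111100 = 0x1043C (21 bits → U+1043C).

U+1043C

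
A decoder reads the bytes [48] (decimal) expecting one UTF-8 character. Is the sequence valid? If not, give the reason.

valid

Leading byte 0x30 = 00110000 → 1-byte form.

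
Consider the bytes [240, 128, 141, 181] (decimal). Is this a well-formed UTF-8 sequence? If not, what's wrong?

invalid (overlong encoding)

Leading byte 0xF0 = 11110000 → 4-byte form.
Continuation bytes all match 10xxxxxx. Payload decodes to 0x375.
But 0x375 < 0x10000, the minimum for a 4-byte sequence — this is an overlong encoding.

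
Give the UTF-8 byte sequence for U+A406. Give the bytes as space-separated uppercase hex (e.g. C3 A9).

EA 90 86

U+A406 = 0xA406 = 41990 decimal. In range U+0800–U+FFFF → 3-byte form: 1110xxxx 10xxxxxx 10xxxxxx.
Binary (16 bits): 1010010000000110.
Split 4+6+6: 1010 | 010000 | 000110.
Byte 1: 11101010 = 0xEA.
Byte 2: 10010000 = 0x90.
Byte 3: 10000110 = 0x86.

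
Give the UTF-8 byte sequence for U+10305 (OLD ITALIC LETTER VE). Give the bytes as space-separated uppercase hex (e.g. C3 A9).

U+10305 = 0x10305 = 66309 decimal. In range U+10000–U+10FFFF → 4-byte form: 11110xxx 10xxxxxx 10xxxxxx 10xxxxxx.
Binary (21 bits): 000010000001100000101.
Split 3+6+6+6: 000 | 010000 | 001100 | 000101.
Byte 1: 11110000 = 0xF0.
Byte 2: 10010000 = 0x90.
Byte 3: 10001100 = 0x8C.
Byte 4: 10000101 = 0x85.

F0 90 8C 85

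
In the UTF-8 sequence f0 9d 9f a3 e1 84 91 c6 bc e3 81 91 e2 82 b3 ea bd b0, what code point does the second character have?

Offset 0: leading byte 0xF0 = 11110000 → 4-byte char #1 = F0 9D 9F A3.
Offset 4: leading byte 0xE1 = 11100001 → 3-byte char #2 = E1 84 91.
Leading byte 0xE1 = 11100001 matches 1110xxxx → 3-byte sequence.
Byte 1: 0xE1 = 11100001, payload 0001 (4 bits).
Byte 2: 0x84 = 10000100 (10xxxxxx ✓), payload 000100.
Byte 3: 0x91 = 10010001 (10xxxxxx ✓), payload 010001.
Concatenate: 0001000100010001 = 0x1111 (16 bits → U+1111).

U+1111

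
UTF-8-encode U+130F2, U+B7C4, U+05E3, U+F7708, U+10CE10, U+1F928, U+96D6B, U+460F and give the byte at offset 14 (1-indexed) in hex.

0xF4

1-indexed offset 14 is 0-indexed offset 13.
U+130F2 → 4-byte form F0 93 83 B2 at offsets 0–3.
U+B7C4 → 3-byte form EB 9F 84 at offsets 4–6.
U+05E3 → 2-byte form D7 A3 at offsets 7–8.
U+F7708 → 4-byte form F3 B7 9C 88 at offsets 9–12.
U+10CE10 → 4-byte form F4 8C B8 90 at offsets 13–16.
Offset 13 falls in char 5's range; it's byte 1 of F4 8C B8 90 = 0xF4.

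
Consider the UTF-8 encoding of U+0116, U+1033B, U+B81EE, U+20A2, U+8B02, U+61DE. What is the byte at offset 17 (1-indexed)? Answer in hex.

1-indexed offset 17 is 0-indexed offset 16.
U+0116 → 2-byte form C4 96 at offsets 0–1.
U+1033B → 4-byte form F0 90 8C BB at offsets 2–5.
U+B81EE → 4-byte form F2 B8 87 AE at offsets 6–9.
U+20A2 → 3-byte form E2 82 A2 at offsets 10–12.
U+8B02 → 3-byte form E8 AC 82 at offsets 13–15.
U+61DE → 3-byte form E6 87 9E at offsets 16–18.
Offset 16 falls in char 6's range; it's byte 1 of E6 87 9E = 0xE6.

0xE6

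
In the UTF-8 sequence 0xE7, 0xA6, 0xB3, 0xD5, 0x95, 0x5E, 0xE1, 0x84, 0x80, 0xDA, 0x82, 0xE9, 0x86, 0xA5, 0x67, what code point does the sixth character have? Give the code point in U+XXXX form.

Offset 0: leading byte 0xE7 = 11100111 → 3-byte char #1 = E7 A6 B3.
Offset 3: leading byte 0xD5 = 11010101 → 2-byte char #2 = D5 95.
Offset 5: leading byte 0x5E = 01011110 → 1-byte char #3 = 5E.
Offset 6: leading byte 0xE1 = 11100001 → 3-byte char #4 = E1 84 80.
Offset 9: leading byte 0xDA = 11011010 → 2-byte char #5 = DA 82.
Offset 11: leading byte 0xE9 = 11101001 → 3-byte char #6 = E9 86 A5.
Leading byte 0xE9 = 11101001 matches 1110xxxx → 3-byte sequence.
Byte 1: 0xE9 = 11101001, payload 1001 (4 bits).
Byte 2: 0x86 = 10000110 (10xxxxxx ✓), payload 000110.
Byte 3: 0xA5 = 10100101 (10xxxxxx ✓), payload 100101.
Concatenate: 1001000110100101 = 0x91A5 (16 bits → U+91A5).

U+91A5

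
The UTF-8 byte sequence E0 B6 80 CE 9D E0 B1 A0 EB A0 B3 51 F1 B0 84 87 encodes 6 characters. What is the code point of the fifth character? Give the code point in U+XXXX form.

Offset 0: leading byte 0xE0 = 11100000 → 3-byte char #1 = E0 B6 80.
Offset 3: leading byte 0xCE = 11001110 → 2-byte char #2 = CE 9D.
Offset 5: leading byte 0xE0 = 11100000 → 3-byte char #3 = E0 B1 A0.
Offset 8: leading byte 0xEB = 11101011 → 3-byte char #4 = EB A0 B3.
Offset 11: leading byte 0x51 = 01010001 → 1-byte char #5 = 51.
Leading byte 0x51 = 01010001 matches 0xxxxxxx → 1-byte sequence.
Byte 1: 0x51 = 01010001, payload 1010001 (7 bits).
Concatenate: 1010001 = 0x51 (7 bits → U+0051).

U+0051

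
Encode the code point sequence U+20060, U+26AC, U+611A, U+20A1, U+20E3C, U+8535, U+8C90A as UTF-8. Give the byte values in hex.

U+20060: 4-byte form → F0 A0 81 A0.
U+26AC: 3-byte form → E2 9A AC.
U+611A: 3-byte form → E6 84 9A.
U+20A1: 3-byte form → E2 82 A1.
U+20E3C: 4-byte form → F0 A0 B8 BC.
U+8535: 3-byte form → E8 94 B5.
U+8C90A: 4-byte form → F2 8C A4 8A.
Concatenated (24 bytes): F0 A0 81 A0 E2 9A AC E6 84 9A E2 82 A1 F0 A0 B8 BC E8 94 B5 F2 8C A4 8A.

F0 A0 81 A0 E2 9A AC E6 84 9A E2 82 A1 F0 A0 B8 BC E8 94 B5 F2 8C A4 8A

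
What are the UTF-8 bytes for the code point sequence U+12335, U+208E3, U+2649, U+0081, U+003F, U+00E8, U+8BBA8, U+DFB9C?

F0 92 8C B5 F0 A0 A3 A3 E2 99 89 C2 81 3F C3 A8 F2 8B AE A8 F3 9F AE 9C

U+12335: 4-byte form → F0 92 8C B5.
U+208E3: 4-byte form → F0 A0 A3 A3.
U+2649: 3-byte form → E2 99 89.
U+0081: 2-byte form → C2 81.
U+003F: 1-byte form → 3F.
U+00E8: 2-byte form → C3 A8.
U+8BBA8: 4-byte form → F2 8B AE A8.
U+DFB9C: 4-byte form → F3 9F AE 9C.
Concatenated (24 bytes): F0 92 8C B5 F0 A0 A3 A3 E2 99 89 C2 81 3F C3 A8 F2 8B AE A8 F3 9F AE 9C.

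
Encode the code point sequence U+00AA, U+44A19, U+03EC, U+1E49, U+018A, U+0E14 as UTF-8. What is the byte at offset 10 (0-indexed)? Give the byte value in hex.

U+00AA → 2-byte form C2 AA at offsets 0–1.
U+44A19 → 4-byte form F1 84 A8 99 at offsets 2–5.
U+03EC → 2-byte form CF AC at offsets 6–7.
U+1E49 → 3-byte form E1 B9 89 at offsets 8–10.
Offset 10 falls in char 4's range; it's byte 3 of E1 B9 89 = 0x89.

0x89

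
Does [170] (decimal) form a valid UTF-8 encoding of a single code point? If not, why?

invalid (continuation byte with no leading byte)

Byte 0xAA = 10101010 has the form 10xxxxxx — a continuation byte — but there is no preceding leading byte.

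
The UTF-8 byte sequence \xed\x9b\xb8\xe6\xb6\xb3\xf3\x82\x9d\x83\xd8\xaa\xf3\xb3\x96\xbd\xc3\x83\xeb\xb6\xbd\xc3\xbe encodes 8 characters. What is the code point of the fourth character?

U+062A

Offset 0: leading byte 0xED = 11101101 → 3-byte char #1 = ED 9B B8.
Offset 3: leading byte 0xE6 = 11100110 → 3-byte char #2 = E6 B6 B3.
Offset 6: leading byte 0xF3 = 11110011 → 4-byte char #3 = F3 82 9D 83.
Offset 10: leading byte 0xD8 = 11011000 → 2-byte char #4 = D8 AA.
Leading byte 0xD8 = 11011000 matches 110xxxxx → 2-byte sequence.
Byte 1: 0xD8 = 11011000, payload 11000 (5 bits).
Byte 2: 0xAA = 10101010 (10xxxxxx ✓), payload 101010.
Concatenate: 11000101010 = 0x62A (11 bits → U+062A).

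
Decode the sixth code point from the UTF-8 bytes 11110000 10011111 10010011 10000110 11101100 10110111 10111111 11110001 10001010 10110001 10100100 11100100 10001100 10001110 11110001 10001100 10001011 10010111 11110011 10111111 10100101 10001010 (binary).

U+FF94A

Offset 0: leading byte 0xF0 = 11110000 → 4-byte char #1 = F0 9F 93 86.
Offset 4: leading byte 0xEC = 11101100 → 3-byte char #2 = EC B7 BF.
Offset 7: leading byte 0xF1 = 11110001 → 4-byte char #3 = F1 8A B1 A4.
Offset 11: leading byte 0xE4 = 11100100 → 3-byte char #4 = E4 8C 8E.
Offset 14: leading byte 0xF1 = 11110001 → 4-byte char #5 = F1 8C 8B 97.
Offset 18: leading byte 0xF3 = 11110011 → 4-byte char #6 = F3 BF A5 8A.
Leading byte 0xF3 = 11110011 matches 11110xxx → 4-byte sequence.
Byte 1: 0xF3 = 11110011, payload 011 (3 bits).
Byte 2: 0xBF = 10111111 (10xxxxxx ✓), payload 111111.
Byte 3: 0xA5 = 10100101 (10xxxxxx ✓), payload 100101.
Byte 4: 0x8A = 10001010 (10xxxxxx ✓), payload 001010.
Concatenate: 011111111100101001010 = 0xFF94A (21 bits → U+FF94A).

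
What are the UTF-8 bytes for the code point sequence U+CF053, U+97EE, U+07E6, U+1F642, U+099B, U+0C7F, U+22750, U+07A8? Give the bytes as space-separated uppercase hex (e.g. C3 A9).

F3 8F 81 93 E9 9F AE DF A6 F0 9F 99 82 E0 A6 9B E0 B1 BF F0 A2 9D 90 DE A8

U+CF053: 4-byte form → F3 8F 81 93.
U+97EE: 3-byte form → E9 9F AE.
U+07E6: 2-byte form → DF A6.
U+1F642: 4-byte form → F0 9F 99 82.
U+099B: 3-byte form → E0 A6 9B.
U+0C7F: 3-byte form → E0 B1 BF.
U+22750: 4-byte form → F0 A2 9D 90.
U+07A8: 2-byte form → DE A8.
Concatenated (25 bytes): F3 8F 81 93 E9 9F AE DF A6 F0 9F 99 82 E0 A6 9B E0 B1 BF F0 A2 9D 90 DE A8.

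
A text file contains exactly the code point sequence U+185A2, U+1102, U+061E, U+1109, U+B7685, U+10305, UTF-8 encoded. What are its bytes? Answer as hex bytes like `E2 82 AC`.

U+185A2: 4-byte form → F0 98 96 A2.
U+1102: 3-byte form → E1 84 82.
U+061E: 2-byte form → D8 9E.
U+1109: 3-byte form → E1 84 89.
U+B7685: 4-byte form → F2 B7 9A 85.
U+10305: 4-byte form → F0 90 8C 85.
Concatenated (20 bytes): F0 98 96 A2 E1 84 82 D8 9E E1 84 89 F2 B7 9A 85 F0 90 8C 85.

F0 98 96 A2 E1 84 82 D8 9E E1 84 89 F2 B7 9A 85 F0 90 8C 85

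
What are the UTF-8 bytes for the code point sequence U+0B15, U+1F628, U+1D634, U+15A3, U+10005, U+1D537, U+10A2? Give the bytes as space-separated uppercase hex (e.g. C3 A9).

E0 AC 95 F0 9F 98 A8 F0 9D 98 B4 E1 96 A3 F0 90 80 85 F0 9D 94 B7 E1 82 A2

U+0B15: 3-byte form → E0 AC 95.
U+1F628: 4-byte form → F0 9F 98 A8.
U+1D634: 4-byte form → F0 9D 98 B4.
U+15A3: 3-byte form → E1 96 A3.
U+10005: 4-byte form → F0 90 80 85.
U+1D537: 4-byte form → F0 9D 94 B7.
U+10A2: 3-byte form → E1 82 A2.
Concatenated (25 bytes): E0 AC 95 F0 9F 98 A8 F0 9D 98 B4 E1 96 A3 F0 90 80 85 F0 9D 94 B7 E1 82 A2.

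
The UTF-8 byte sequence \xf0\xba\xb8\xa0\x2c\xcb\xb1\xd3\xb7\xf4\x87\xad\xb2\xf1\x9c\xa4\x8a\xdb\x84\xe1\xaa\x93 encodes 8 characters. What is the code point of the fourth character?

Offset 0: leading byte 0xF0 = 11110000 → 4-byte char #1 = F0 BA B8 A0.
Offset 4: leading byte 0x2C = 00101100 → 1-byte char #2 = 2C.
Offset 5: leading byte 0xCB = 11001011 → 2-byte char #3 = CB B1.
Offset 7: leading byte 0xD3 = 11010011 → 2-byte char #4 = D3 B7.
Leading byte 0xD3 = 11010011 matches 110xxxxx → 2-byte sequence.
Byte 1: 0xD3 = 11010011, payload 10011 (5 bits).
Byte 2: 0xB7 = 10110111 (10xxxxxx ✓), payload 110111.
Concatenate: 10011110111 = 0x4F7 (11 bits → U+04F7).

U+04F7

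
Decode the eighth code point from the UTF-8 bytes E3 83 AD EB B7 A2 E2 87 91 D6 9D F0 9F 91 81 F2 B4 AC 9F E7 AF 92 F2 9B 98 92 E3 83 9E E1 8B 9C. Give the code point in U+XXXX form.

U+9B612

Offset 0: leading byte 0xE3 = 11100011 → 3-byte char #1 = E3 83 AD.
Offset 3: leading byte 0xEB = 11101011 → 3-byte char #2 = EB B7 A2.
Offset 6: leading byte 0xE2 = 11100010 → 3-byte char #3 = E2 87 91.
Offset 9: leading byte 0xD6 = 11010110 → 2-byte char #4 = D6 9D.
Offset 11: leading byte 0xF0 = 11110000 → 4-byte char #5 = F0 9F 91 81.
Offset 15: leading byte 0xF2 = 11110010 → 4-byte char #6 = F2 B4 AC 9F.
Offset 19: leading byte 0xE7 = 11100111 → 3-byte char #7 = E7 AF 92.
Offset 22: leading byte 0xF2 = 11110010 → 4-byte char #8 = F2 9B 98 92.
Leading byte 0xF2 = 11110010 matches 11110xxx → 4-byte sequence.
Byte 1: 0xF2 = 11110010, payload 010 (3 bits).
Byte 2: 0x9B = 10011011 (10xxxxxx ✓), payload 011011.
Byte 3: 0x98 = 10011000 (10xxxxxx ✓), payload 011000.
Byte 4: 0x92 = 10010010 (10xxxxxx ✓), payload 010010.
Concatenate: 010011011011000010010 = 0x9B612 (21 bits → U+9B612).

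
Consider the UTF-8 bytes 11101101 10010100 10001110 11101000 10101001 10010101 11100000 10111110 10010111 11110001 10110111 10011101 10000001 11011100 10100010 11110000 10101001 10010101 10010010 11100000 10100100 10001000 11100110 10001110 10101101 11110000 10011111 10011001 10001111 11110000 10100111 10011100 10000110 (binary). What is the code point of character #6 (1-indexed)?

U+29552

Offset 0: leading byte 0xED = 11101101 → 3-byte char #1 = ED 94 8E.
Offset 3: leading byte 0xE8 = 11101000 → 3-byte char #2 = E8 A9 95.
Offset 6: leading byte 0xE0 = 11100000 → 3-byte char #3 = E0 BE 97.
Offset 9: leading byte 0xF1 = 11110001 → 4-byte char #4 = F1 B7 9D 81.
Offset 13: leading byte 0xDC = 11011100 → 2-byte char #5 = DC A2.
Offset 15: leading byte 0xF0 = 11110000 → 4-byte char #6 = F0 A9 95 92.
Leading byte 0xF0 = 11110000 matches 11110xxx → 4-byte sequence.
Byte 1: 0xF0 = 11110000, payload 000 (3 bits).
Byte 2: 0xA9 = 10101001 (10xxxxxx ✓), payload 101001.
Byte 3: 0x95 = 10010101 (10xxxxxx ✓), payload 010101.
Byte 4: 0x92 = 10010010 (10xxxxxx ✓), payload 010010.
Concatenate: 000101001010101010010 = 0x29552 (21 bits → U+29552).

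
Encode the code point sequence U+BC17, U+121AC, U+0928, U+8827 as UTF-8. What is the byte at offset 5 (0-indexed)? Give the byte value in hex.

0x86

U+BC17 → 3-byte form EB B0 97 at offsets 0–2.
U+121AC → 4-byte form F0 92 86 AC at offsets 3–6.
Offset 5 falls in char 2's range; it's byte 3 of F0 92 86 AC = 0x86.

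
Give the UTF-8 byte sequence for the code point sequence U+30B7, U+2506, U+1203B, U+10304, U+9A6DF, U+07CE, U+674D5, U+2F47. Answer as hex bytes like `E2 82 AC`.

U+30B7: 3-byte form → E3 82 B7.
U+2506: 3-byte form → E2 94 86.
U+1203B: 4-byte form → F0 92 80 BB.
U+10304: 4-byte form → F0 90 8C 84.
U+9A6DF: 4-byte form → F2 9A 9B 9F.
U+07CE: 2-byte form → DF 8E.
U+674D5: 4-byte form → F1 A7 93 95.
U+2F47: 3-byte form → E2 BD 87.
Concatenated (27 bytes): E3 82 B7 E2 94 86 F0 92 80 BB F0 90 8C 84 F2 9A 9B 9F DF 8E F1 A7 93 95 E2 BD 87.

E3 82 B7 E2 94 86 F0 92 80 BB F0 90 8C 84 F2 9A 9B 9F DF 8E F1 A7 93 95 E2 BD 87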